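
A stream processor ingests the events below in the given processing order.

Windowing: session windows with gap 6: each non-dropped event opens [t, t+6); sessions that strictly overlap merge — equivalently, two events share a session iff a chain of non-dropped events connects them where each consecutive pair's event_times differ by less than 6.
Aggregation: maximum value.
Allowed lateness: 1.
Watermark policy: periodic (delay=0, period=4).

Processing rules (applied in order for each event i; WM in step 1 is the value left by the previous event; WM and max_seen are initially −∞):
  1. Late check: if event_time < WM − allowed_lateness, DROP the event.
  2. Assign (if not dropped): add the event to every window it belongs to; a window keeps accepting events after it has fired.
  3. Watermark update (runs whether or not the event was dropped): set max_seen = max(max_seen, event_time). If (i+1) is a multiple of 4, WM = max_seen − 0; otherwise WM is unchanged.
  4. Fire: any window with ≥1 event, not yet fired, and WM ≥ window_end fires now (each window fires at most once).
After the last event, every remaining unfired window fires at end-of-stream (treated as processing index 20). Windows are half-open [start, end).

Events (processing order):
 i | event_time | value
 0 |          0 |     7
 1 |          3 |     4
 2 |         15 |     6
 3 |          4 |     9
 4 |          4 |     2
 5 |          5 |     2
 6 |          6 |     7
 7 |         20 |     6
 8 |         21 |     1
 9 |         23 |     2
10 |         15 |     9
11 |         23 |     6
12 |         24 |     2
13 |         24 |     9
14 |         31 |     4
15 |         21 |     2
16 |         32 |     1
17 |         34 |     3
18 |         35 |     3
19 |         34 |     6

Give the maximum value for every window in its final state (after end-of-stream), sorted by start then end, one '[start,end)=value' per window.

[0,10)=9 [15,30)=9 [31,41)=6

i=0 t=0 v=7: → [0,6); WM=−∞
i=1 t=3 v=4: → [0,9); WM=−∞
i=2 t=15 v=6: → [15,21); WM=−∞
i=3 t=4 v=9: → [0,10); WM=15
i=4 t=4 v=2: DROP (t<15-1); WM=15
i=5 t=5 v=2: DROP (t<15-1); WM=15
i=6 t=6 v=7: DROP (t<15-1); WM=15
i=7 t=20 v=6: → [15,26); WM=20
i=8 t=21 v=1: → [15,27); WM=20
i=9 t=23 v=2: → [15,29); WM=20
i=10 t=15 v=9: DROP (t<20-1); WM=20
i=11 t=23 v=6: → [15,29); WM=23
i=12 t=24 v=2: → [15,30); WM=23
i=13 t=24 v=9: → [15,30); WM=23
i=14 t=31 v=4: → [31,37); WM=23
i=15 t=21 v=2: DROP (t<23-1); WM=31
i=16 t=32 v=1: → [31,38); WM=31
i=17 t=34 v=3: → [31,40); WM=31
i=18 t=35 v=3: → [31,41); WM=31
i=19 t=34 v=6: → [31,41); WM=35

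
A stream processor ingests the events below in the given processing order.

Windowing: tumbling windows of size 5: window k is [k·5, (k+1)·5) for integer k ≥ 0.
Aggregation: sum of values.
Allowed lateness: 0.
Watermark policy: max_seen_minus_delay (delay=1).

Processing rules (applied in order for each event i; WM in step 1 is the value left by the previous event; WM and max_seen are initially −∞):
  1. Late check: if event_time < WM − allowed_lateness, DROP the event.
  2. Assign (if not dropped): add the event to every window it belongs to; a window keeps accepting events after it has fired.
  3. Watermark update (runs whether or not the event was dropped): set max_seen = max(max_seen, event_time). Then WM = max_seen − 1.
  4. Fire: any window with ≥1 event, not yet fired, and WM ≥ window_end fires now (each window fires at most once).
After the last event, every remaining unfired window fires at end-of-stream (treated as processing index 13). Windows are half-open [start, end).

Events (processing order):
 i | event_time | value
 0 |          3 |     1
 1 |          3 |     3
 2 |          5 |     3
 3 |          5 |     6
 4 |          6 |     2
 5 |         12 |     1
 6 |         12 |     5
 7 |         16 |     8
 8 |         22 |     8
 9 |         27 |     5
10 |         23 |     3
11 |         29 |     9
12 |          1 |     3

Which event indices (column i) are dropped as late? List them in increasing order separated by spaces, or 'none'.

i=0 t=3 v=1: → [0,5); WM=2
i=1 t=3 v=3: → [0,5); WM=2
i=2 t=5 v=3: → [5,10); WM=4
i=3 t=5 v=6: → [5,10); WM=4
i=4 t=6 v=2: → [5,10); WM=5; [0,5) fires=4
i=5 t=12 v=1: → [10,15); WM=11; [5,10) fires=11
i=6 t=12 v=5: → [10,15); WM=11
i=7 t=16 v=8: → [15,20); WM=15; [10,15) fires=6
i=8 t=22 v=8: → [20,25); WM=21; [15,20) fires=8
i=9 t=27 v=5: → [25,30); WM=26; [20,25) fires=8
i=10 t=23 v=3: DROP (t<26-0); WM=26
i=11 t=29 v=9: → [25,30); WM=28
i=12 t=1 v=3: DROP (t<28-0); WM=28

10 12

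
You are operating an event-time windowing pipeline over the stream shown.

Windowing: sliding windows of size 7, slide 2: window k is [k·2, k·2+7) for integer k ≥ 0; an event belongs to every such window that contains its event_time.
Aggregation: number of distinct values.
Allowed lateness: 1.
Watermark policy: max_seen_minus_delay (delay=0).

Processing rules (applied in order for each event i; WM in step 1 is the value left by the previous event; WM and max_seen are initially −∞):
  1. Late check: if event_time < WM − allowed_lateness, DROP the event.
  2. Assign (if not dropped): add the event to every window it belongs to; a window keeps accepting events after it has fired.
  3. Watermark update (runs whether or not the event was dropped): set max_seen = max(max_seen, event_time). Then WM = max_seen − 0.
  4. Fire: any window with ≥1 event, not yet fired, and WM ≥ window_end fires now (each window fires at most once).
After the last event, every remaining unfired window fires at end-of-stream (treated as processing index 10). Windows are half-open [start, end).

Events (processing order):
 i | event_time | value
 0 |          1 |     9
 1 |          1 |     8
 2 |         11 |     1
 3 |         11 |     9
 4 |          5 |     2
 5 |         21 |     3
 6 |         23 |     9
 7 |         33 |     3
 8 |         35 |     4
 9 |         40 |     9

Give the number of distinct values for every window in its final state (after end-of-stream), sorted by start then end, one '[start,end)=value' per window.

[0,7)=2 [6,13)=2 [8,15)=2 [10,17)=2 [16,23)=1 [18,25)=2 [20,27)=2 [22,29)=1 [28,35)=1 [30,37)=2 [32,39)=2 [34,41)=2 [36,43)=1 [38,45)=1 [40,47)=1

i=0 t=1 v=9: → [0,7); WM=1
i=1 t=1 v=8: → [0,7); WM=1
i=2 t=11 v=1: → [10,17),[8,15),[6,13); WM=11; [0,7) fires=2
i=3 t=11 v=9: → [10,17),[8,15),[6,13); WM=11
i=4 t=5 v=2: DROP (t<11-1); WM=11
i=5 t=21 v=3: → [20,27),[18,25),[16,23); WM=21; [6,13) fires=2 [8,15) fires=2 [10,17) fires=2
i=6 t=23 v=9: → [22,29),[20,27),[18,25); WM=23; [16,23) fires=1
i=7 t=33 v=3: → [32,39),[30,37),[28,35); WM=33; [18,25) fires=2 [20,27) fires=2 [22,29) fires=1
i=8 t=35 v=4: → [34,41),[32,39),[30,37); WM=35; [28,35) fires=1
i=9 t=40 v=9: → [40,47),[38,45),[36,43),[34,41); WM=40; [30,37) fires=2 [32,39) fires=2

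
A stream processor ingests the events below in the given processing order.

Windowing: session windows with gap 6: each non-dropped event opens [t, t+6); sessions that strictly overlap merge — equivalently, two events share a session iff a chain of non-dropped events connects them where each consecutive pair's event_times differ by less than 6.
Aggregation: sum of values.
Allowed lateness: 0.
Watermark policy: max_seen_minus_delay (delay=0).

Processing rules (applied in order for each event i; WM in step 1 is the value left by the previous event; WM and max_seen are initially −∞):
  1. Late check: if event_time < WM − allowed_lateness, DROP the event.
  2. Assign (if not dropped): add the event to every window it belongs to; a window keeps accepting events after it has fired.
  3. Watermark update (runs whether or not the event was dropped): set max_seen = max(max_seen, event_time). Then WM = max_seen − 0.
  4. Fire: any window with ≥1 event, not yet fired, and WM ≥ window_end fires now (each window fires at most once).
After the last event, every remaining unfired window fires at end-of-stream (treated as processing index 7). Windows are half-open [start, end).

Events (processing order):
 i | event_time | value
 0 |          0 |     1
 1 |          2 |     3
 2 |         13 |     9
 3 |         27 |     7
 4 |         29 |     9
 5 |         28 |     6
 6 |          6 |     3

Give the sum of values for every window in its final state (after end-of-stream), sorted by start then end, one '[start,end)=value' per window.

[0,8)=4 [13,19)=9 [27,35)=16

i=0 t=0 v=1: → [0,6); WM=0
i=1 t=2 v=3: → [0,8); WM=2
i=2 t=13 v=9: → [13,19); WM=13
i=3 t=27 v=7: → [27,33); WM=27
i=4 t=29 v=9: → [27,35); WM=29
i=5 t=28 v=6: DROP (t<29-0); WM=29
i=6 t=6 v=3: DROP (t<29-0); WM=29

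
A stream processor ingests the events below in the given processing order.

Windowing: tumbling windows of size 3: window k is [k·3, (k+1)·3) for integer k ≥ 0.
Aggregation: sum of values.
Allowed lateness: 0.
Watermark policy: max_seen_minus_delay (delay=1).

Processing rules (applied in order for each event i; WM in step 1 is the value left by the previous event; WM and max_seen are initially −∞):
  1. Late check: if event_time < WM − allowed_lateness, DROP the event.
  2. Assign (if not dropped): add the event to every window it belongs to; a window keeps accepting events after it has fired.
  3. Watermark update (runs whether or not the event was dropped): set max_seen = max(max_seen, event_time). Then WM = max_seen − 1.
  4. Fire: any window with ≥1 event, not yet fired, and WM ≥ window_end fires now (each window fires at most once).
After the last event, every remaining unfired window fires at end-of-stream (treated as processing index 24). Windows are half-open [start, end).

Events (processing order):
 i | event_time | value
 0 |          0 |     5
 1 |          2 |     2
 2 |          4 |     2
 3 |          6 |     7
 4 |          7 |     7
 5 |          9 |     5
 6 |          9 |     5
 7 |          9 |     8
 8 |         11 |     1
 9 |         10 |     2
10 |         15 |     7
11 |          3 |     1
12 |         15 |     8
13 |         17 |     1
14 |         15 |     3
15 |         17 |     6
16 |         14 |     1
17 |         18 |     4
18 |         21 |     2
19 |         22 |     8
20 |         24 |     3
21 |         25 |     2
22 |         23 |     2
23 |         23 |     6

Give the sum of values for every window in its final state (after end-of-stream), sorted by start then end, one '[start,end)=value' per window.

i=0 t=0 v=5: → [0,3); WM=-1
i=1 t=2 v=2: → [0,3); WM=1
i=2 t=4 v=2: → [3,6); WM=3; [0,3) fires=7
i=3 t=6 v=7: → [6,9); WM=5
i=4 t=7 v=7: → [6,9); WM=6; [3,6) fires=2
i=5 t=9 v=5: → [9,12); WM=8
i=6 t=9 v=5: → [9,12); WM=8
i=7 t=9 v=8: → [9,12); WM=8
i=8 t=11 v=1: → [9,12); WM=10; [6,9) fires=14
i=9 t=10 v=2: → [9,12); WM=10
i=10 t=15 v=7: → [15,18); WM=14; [9,12) fires=21
i=11 t=3 v=1: DROP (t<14-0); WM=14
i=12 t=15 v=8: → [15,18); WM=14
i=13 t=17 v=1: → [15,18); WM=16
i=14 t=15 v=3: DROP (t<16-0); WM=16
i=15 t=17 v=6: → [15,18); WM=16
i=16 t=14 v=1: DROP (t<16-0); WM=16
i=17 t=18 v=4: → [18,21); WM=17
i=18 t=21 v=2: → [21,24); WM=20; [15,18) fires=22
i=19 t=22 v=8: → [21,24); WM=21; [18,21) fires=4
i=20 t=24 v=3: → [24,27); WM=23
i=21 t=25 v=2: → [24,27); WM=24; [21,24) fires=10
i=22 t=23 v=2: DROP (t<24-0); WM=24
i=23 t=23 v=6: DROP (t<24-0); WM=24

[0,3)=7 [3,6)=2 [6,9)=14 [9,12)=21 [15,18)=22 [18,21)=4 [21,24)=10 [24,27)=5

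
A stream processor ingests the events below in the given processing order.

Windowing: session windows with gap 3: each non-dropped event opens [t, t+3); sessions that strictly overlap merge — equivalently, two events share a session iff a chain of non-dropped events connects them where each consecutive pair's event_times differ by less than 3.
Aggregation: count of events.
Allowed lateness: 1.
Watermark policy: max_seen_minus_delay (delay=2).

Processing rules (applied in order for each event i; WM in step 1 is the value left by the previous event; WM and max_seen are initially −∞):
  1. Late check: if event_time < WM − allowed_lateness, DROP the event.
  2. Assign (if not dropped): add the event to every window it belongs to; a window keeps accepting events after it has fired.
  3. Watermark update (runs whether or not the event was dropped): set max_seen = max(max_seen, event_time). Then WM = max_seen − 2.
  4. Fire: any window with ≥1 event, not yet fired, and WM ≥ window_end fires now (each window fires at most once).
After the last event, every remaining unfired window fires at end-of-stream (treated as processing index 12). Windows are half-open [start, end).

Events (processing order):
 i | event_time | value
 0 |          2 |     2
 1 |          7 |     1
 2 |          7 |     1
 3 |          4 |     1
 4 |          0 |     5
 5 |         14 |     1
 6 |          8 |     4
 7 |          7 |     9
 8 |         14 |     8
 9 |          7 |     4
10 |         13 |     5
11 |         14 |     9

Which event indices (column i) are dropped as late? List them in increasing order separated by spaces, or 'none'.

i=0 t=2 v=2: → [2,5); WM=0
i=1 t=7 v=1: → [7,10); WM=5
i=2 t=7 v=1: → [7,10); WM=5
i=3 t=4 v=1: → [2,7); WM=5
i=4 t=0 v=5: DROP (t<5-1); WM=5
i=5 t=14 v=1: → [14,17); WM=12
i=6 t=8 v=4: DROP (t<12-1); WM=12
i=7 t=7 v=9: DROP (t<12-1); WM=12
i=8 t=14 v=8: → [14,17); WM=12
i=9 t=7 v=4: DROP (t<12-1); WM=12
i=10 t=13 v=5: → [13,17); WM=12
i=11 t=14 v=9: → [13,17); WM=12

4 6 7 9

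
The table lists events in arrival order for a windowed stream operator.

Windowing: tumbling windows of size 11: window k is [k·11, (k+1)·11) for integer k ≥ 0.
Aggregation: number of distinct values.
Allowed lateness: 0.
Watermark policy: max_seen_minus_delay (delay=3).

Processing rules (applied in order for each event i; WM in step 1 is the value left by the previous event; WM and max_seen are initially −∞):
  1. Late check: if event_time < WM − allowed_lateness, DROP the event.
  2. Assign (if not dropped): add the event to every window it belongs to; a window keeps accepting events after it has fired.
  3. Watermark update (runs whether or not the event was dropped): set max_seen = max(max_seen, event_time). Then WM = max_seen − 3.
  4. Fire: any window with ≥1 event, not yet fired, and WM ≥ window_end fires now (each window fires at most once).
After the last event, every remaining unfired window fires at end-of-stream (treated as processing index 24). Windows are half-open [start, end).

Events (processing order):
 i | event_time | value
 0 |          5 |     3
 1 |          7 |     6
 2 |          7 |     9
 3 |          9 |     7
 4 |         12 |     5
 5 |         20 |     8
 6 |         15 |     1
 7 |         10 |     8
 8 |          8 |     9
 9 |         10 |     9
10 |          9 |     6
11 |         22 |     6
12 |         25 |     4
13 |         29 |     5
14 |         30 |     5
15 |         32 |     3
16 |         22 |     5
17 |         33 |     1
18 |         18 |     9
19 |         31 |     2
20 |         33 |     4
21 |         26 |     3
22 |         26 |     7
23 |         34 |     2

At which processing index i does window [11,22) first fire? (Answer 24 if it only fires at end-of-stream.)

12

i=0 t=5 v=3: → [0,11); WM=2
i=1 t=7 v=6: → [0,11); WM=4
i=2 t=7 v=9: → [0,11); WM=4
i=3 t=9 v=7: → [0,11); WM=6
i=4 t=12 v=5: → [11,22); WM=9
i=5 t=20 v=8: → [11,22); WM=17; [0,11) fires=4
i=6 t=15 v=1: DROP (t<17-0); WM=17
i=7 t=10 v=8: DROP (t<17-0); WM=17
i=8 t=8 v=9: DROP (t<17-0); WM=17
i=9 t=10 v=9: DROP (t<17-0); WM=17
i=10 t=9 v=6: DROP (t<17-0); WM=17
i=11 t=22 v=6: → [22,33); WM=19
i=12 t=25 v=4: → [22,33); WM=22; [11,22) fires=2
i=13 t=29 v=5: → [22,33); WM=26
i=14 t=30 v=5: → [22,33); WM=27
i=15 t=32 v=3: → [22,33); WM=29
i=16 t=22 v=5: DROP (t<29-0); WM=29
i=17 t=33 v=1: → [33,44); WM=30
i=18 t=18 v=9: DROP (t<30-0); WM=30
i=19 t=31 v=2: → [22,33); WM=30
i=20 t=33 v=4: → [33,44); WM=30
i=21 t=26 v=3: DROP (t<30-0); WM=30
i=22 t=26 v=7: DROP (t<30-0); WM=30
i=23 t=34 v=2: → [33,44); WM=31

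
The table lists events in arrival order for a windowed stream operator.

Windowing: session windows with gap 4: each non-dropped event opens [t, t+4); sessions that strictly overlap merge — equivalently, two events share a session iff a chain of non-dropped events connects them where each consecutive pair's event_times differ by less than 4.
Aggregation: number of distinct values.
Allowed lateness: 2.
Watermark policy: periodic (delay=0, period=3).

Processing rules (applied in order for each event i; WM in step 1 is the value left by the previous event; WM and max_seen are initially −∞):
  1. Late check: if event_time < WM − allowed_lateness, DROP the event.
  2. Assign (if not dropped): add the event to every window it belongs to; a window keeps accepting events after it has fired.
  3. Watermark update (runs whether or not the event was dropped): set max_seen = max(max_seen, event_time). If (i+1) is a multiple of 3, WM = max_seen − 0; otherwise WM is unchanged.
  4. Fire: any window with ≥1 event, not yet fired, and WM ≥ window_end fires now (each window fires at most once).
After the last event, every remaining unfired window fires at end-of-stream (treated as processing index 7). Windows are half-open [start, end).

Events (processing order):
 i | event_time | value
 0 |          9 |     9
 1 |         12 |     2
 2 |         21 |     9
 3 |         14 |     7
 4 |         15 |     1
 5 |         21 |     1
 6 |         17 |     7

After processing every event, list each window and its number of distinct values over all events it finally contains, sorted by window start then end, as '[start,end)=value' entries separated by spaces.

i=0 t=9 v=9: → [9,13); WM=−∞
i=1 t=12 v=2: → [9,16); WM=−∞
i=2 t=21 v=9: → [21,25); WM=21
i=3 t=14 v=7: DROP (t<21-2); WM=21
i=4 t=15 v=1: DROP (t<21-2); WM=21
i=5 t=21 v=1: → [21,25); WM=21
i=6 t=17 v=7: DROP (t<21-2); WM=21

[9,16)=2 [21,25)=2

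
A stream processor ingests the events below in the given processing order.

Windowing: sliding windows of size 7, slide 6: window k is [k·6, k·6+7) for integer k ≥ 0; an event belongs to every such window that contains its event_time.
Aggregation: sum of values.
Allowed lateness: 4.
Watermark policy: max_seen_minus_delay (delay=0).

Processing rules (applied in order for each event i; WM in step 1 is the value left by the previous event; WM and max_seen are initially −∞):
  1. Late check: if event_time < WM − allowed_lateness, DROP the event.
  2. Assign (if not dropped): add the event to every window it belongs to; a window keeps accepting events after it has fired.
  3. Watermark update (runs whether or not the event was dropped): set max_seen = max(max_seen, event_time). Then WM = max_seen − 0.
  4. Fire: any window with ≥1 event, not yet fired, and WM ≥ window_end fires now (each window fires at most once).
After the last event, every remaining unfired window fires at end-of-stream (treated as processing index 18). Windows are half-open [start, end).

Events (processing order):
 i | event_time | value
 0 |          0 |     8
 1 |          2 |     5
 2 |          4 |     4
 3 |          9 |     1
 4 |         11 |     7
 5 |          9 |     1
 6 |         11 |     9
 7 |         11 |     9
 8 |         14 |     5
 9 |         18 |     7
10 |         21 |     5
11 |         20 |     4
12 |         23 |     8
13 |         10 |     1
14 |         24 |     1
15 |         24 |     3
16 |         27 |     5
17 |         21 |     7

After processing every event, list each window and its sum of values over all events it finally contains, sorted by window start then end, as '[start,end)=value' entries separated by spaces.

i=0 t=0 v=8: → [0,7); WM=0
i=1 t=2 v=5: → [0,7); WM=2
i=2 t=4 v=4: → [0,7); WM=4
i=3 t=9 v=1: → [6,13); WM=9; [0,7) fires=17
i=4 t=11 v=7: → [6,13); WM=11
i=5 t=9 v=1: → [6,13); WM=11
i=6 t=11 v=9: → [6,13); WM=11
i=7 t=11 v=9: → [6,13); WM=11
i=8 t=14 v=5: → [12,19); WM=14; [6,13) fires=27
i=9 t=18 v=7: → [18,25),[12,19); WM=18
i=10 t=21 v=5: → [18,25); WM=21; [12,19) fires=12
i=11 t=20 v=4: → [18,25); WM=21
i=12 t=23 v=8: → [18,25); WM=23
i=13 t=10 v=1: DROP (t<23-4); WM=23
i=14 t=24 v=1: → [24,31),[18,25); WM=24
i=15 t=24 v=3: → [24,31),[18,25); WM=24
i=16 t=27 v=5: → [24,31); WM=27; [18,25) fires=28
i=17 t=21 v=7: DROP (t<27-4); WM=27

[0,7)=17 [6,13)=27 [12,19)=12 [18,25)=28 [24,31)=9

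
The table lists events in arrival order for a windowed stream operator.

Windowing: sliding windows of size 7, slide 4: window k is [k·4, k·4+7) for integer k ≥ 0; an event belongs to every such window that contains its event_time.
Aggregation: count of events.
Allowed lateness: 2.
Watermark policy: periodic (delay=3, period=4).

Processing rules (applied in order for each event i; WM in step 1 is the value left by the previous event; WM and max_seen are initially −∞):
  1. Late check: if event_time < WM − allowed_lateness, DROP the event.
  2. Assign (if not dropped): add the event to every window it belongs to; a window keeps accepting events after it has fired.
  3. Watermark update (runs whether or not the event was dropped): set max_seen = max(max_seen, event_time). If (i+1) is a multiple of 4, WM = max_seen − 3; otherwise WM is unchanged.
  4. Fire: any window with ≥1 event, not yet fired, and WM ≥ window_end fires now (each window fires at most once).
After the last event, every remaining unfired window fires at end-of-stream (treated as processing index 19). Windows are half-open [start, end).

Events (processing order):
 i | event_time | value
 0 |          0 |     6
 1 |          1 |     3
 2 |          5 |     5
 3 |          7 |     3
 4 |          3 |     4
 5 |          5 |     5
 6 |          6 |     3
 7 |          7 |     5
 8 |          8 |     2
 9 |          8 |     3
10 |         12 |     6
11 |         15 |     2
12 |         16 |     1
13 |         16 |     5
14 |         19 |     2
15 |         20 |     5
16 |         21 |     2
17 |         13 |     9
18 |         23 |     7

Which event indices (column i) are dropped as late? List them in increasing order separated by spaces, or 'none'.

i=0 t=0 v=6: → [0,7); WM=−∞
i=1 t=1 v=3: → [0,7); WM=−∞
i=2 t=5 v=5: → [4,11),[0,7); WM=−∞
i=3 t=7 v=3: → [4,11); WM=4
i=4 t=3 v=4: → [0,7); WM=4
i=5 t=5 v=5: → [4,11),[0,7); WM=4
i=6 t=6 v=3: → [4,11),[0,7); WM=4
i=7 t=7 v=5: → [4,11); WM=4
i=8 t=8 v=2: → [8,15),[4,11); WM=4
i=9 t=8 v=3: → [8,15),[4,11); WM=4
i=10 t=12 v=6: → [12,19),[8,15); WM=4
i=11 t=15 v=2: → [12,19); WM=12; [0,7) fires=6 [4,11) fires=7
i=12 t=16 v=1: → [16,23),[12,19); WM=12
i=13 t=16 v=5: → [16,23),[12,19); WM=12
i=14 t=19 v=2: → [16,23); WM=12
i=15 t=20 v=5: → [20,27),[16,23); WM=17; [8,15) fires=3
i=16 t=21 v=2: → [20,27),[16,23); WM=17
i=17 t=13 v=9: DROP (t<17-2); WM=17
i=18 t=23 v=7: → [20,27); WM=17

17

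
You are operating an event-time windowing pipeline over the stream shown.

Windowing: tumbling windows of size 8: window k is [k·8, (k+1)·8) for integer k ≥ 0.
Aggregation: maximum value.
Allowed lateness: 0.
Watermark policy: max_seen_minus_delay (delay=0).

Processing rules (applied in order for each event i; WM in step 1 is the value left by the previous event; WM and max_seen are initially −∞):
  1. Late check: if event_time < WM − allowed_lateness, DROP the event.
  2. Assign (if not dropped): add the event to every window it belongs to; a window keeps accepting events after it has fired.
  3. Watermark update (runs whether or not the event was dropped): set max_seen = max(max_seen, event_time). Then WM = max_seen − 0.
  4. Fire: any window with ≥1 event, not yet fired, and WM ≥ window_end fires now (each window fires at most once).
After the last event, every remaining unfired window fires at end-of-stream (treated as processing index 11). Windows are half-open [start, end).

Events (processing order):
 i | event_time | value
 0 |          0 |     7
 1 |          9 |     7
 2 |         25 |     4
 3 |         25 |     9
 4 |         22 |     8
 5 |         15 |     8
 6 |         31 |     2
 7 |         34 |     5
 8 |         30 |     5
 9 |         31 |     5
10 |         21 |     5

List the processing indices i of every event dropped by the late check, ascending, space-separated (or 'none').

4 5 8 9 10

i=0 t=0 v=7: → [0,8); WM=0
i=1 t=9 v=7: → [8,16); WM=9; [0,8) fires=7
i=2 t=25 v=4: → [24,32); WM=25; [8,16) fires=7
i=3 t=25 v=9: → [24,32); WM=25
i=4 t=22 v=8: DROP (t<25-0); WM=25
i=5 t=15 v=8: DROP (t<25-0); WM=25
i=6 t=31 v=2: → [24,32); WM=31
i=7 t=34 v=5: → [32,40); WM=34; [24,32) fires=9
i=8 t=30 v=5: DROP (t<34-0); WM=34
i=9 t=31 v=5: DROP (t<34-0); WM=34
i=10 t=21 v=5: DROP (t<34-0); WM=34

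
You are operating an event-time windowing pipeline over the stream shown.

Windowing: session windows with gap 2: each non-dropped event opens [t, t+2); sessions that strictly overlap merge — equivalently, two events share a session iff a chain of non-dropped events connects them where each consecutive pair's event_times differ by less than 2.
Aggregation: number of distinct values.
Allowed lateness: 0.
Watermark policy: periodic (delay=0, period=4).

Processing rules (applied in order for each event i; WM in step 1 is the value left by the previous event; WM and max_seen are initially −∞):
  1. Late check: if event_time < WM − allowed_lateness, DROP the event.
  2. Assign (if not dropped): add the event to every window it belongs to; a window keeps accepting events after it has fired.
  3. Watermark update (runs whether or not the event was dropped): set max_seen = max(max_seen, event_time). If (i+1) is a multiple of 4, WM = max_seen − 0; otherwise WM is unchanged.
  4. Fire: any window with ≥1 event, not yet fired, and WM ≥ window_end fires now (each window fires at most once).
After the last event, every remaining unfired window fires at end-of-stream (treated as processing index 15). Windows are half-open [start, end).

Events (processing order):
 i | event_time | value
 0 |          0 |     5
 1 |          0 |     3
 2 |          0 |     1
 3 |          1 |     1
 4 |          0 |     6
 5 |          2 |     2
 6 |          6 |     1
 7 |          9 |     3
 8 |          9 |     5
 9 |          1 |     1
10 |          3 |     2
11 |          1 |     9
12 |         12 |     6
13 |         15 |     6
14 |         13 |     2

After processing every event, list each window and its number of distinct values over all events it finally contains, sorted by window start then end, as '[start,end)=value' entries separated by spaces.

[0,4)=4 [6,8)=1 [9,11)=2 [12,15)=2 [15,17)=1

i=0 t=0 v=5: → [0,2); WM=−∞
i=1 t=0 v=3: → [0,2); WM=−∞
i=2 t=0 v=1: → [0,2); WM=−∞
i=3 t=1 v=1: → [0,3); WM=1
i=4 t=0 v=6: DROP (t<1-0); WM=1
i=5 t=2 v=2: → [0,4); WM=1
i=6 t=6 v=1: → [6,8); WM=1
i=7 t=9 v=3: → [9,11); WM=9
i=8 t=9 v=5: → [9,11); WM=9
i=9 t=1 v=1: DROP (t<9-0); WM=9
i=10 t=3 v=2: DROP (t<9-0); WM=9
i=11 t=1 v=9: DROP (t<9-0); WM=9
i=12 t=12 v=6: → [12,14); WM=9
i=13 t=15 v=6: → [15,17); WM=9
i=14 t=13 v=2: → [12,15); WM=9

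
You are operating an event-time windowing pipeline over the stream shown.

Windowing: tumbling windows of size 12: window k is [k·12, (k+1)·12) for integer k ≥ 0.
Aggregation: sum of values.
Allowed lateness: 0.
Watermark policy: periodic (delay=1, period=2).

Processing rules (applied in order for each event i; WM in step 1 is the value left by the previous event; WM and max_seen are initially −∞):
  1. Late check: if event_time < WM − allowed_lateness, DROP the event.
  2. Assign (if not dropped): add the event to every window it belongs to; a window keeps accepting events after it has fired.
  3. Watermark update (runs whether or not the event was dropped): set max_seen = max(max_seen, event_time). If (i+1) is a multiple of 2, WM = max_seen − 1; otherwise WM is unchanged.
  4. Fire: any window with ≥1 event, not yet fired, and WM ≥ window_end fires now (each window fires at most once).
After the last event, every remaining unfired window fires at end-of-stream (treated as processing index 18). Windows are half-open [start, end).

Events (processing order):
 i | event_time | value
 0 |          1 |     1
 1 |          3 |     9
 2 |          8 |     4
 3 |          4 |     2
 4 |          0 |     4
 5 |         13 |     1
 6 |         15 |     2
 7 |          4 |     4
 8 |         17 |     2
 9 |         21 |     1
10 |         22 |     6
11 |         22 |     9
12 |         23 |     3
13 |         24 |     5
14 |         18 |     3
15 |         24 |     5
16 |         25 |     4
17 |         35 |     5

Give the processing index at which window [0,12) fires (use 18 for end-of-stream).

5

i=0 t=1 v=1: → [0,12); WM=−∞
i=1 t=3 v=9: → [0,12); WM=2
i=2 t=8 v=4: → [0,12); WM=2
i=3 t=4 v=2: → [0,12); WM=7
i=4 t=0 v=4: DROP (t<7-0); WM=7
i=5 t=13 v=1: → [12,24); WM=12; [0,12) fires=16
i=6 t=15 v=2: → [12,24); WM=12
i=7 t=4 v=4: DROP (t<12-0); WM=14
i=8 t=17 v=2: → [12,24); WM=14
i=9 t=21 v=1: → [12,24); WM=20
i=10 t=22 v=6: → [12,24); WM=20
i=11 t=22 v=9: → [12,24); WM=21
i=12 t=23 v=3: → [12,24); WM=21
i=13 t=24 v=5: → [24,36); WM=23
i=14 t=18 v=3: DROP (t<23-0); WM=23
i=15 t=24 v=5: → [24,36); WM=23
i=16 t=25 v=4: → [24,36); WM=23
i=17 t=35 v=5: → [24,36); WM=34; [12,24) fires=24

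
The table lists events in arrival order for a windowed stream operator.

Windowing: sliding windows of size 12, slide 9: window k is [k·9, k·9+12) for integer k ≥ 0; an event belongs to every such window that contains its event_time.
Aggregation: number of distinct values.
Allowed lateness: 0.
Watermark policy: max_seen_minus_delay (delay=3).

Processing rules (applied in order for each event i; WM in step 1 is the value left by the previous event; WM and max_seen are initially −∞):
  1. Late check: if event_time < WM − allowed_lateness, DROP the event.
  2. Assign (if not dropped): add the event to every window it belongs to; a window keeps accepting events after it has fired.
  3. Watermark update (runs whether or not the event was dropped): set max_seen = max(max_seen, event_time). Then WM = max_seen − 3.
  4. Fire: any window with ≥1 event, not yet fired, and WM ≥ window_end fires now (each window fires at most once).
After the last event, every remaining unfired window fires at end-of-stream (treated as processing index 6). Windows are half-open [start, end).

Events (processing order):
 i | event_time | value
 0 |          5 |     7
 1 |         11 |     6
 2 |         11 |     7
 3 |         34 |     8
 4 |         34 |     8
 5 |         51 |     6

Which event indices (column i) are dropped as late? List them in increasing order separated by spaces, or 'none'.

none

i=0 t=5 v=7: → [0,12); WM=2
i=1 t=11 v=6: → [9,21),[0,12); WM=8
i=2 t=11 v=7: → [9,21),[0,12); WM=8
i=3 t=34 v=8: → [27,39); WM=31; [0,12) fires=2 [9,21) fires=2
i=4 t=34 v=8: → [27,39); WM=31
i=5 t=51 v=6: → [45,57); WM=48; [27,39) fires=1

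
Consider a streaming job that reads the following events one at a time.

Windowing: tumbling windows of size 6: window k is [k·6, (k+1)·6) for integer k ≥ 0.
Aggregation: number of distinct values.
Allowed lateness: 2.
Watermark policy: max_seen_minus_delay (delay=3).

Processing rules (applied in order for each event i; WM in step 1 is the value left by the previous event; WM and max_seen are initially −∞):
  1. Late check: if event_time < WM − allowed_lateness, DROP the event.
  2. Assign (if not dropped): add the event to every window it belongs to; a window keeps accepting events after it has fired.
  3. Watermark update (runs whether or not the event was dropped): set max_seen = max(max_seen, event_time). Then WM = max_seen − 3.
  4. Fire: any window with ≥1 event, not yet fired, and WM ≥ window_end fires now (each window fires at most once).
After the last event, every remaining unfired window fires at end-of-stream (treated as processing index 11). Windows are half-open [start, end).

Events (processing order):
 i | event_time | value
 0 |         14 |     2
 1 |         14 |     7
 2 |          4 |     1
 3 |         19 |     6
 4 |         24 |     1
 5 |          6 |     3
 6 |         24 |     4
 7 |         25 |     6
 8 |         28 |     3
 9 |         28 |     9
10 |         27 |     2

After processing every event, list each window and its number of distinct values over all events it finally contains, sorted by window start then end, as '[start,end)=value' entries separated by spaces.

[12,18)=2 [18,24)=1 [24,30)=6

i=0 t=14 v=2: → [12,18); WM=11
i=1 t=14 v=7: → [12,18); WM=11
i=2 t=4 v=1: DROP (t<11-2); WM=11
i=3 t=19 v=6: → [18,24); WM=16
i=4 t=24 v=1: → [24,30); WM=21; [12,18) fires=2
i=5 t=6 v=3: DROP (t<21-2); WM=21
i=6 t=24 v=4: → [24,30); WM=21
i=7 t=25 v=6: → [24,30); WM=22
i=8 t=28 v=3: → [24,30); WM=25; [18,24) fires=1
i=9 t=28 v=9: → [24,30); WM=25
i=10 t=27 v=2: → [24,30); WM=25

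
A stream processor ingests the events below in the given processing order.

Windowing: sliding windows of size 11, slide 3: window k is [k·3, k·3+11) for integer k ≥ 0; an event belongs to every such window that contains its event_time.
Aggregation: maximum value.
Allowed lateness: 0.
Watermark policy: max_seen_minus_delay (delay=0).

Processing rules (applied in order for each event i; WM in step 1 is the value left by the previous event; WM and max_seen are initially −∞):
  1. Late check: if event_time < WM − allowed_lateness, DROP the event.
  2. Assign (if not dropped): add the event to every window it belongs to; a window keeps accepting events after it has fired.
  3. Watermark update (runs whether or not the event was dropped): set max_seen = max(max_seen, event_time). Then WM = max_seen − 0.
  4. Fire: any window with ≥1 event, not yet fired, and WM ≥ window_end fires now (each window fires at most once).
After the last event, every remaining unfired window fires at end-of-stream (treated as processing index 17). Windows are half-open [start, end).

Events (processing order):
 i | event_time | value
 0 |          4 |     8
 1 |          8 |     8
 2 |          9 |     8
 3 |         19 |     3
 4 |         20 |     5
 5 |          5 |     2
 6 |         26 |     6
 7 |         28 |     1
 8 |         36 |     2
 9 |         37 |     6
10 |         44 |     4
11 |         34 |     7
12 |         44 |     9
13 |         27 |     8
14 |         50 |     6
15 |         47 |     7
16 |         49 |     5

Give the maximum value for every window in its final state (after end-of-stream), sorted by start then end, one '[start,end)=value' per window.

[0,11)=8 [3,14)=8 [6,17)=8 [9,20)=8 [12,23)=5 [15,26)=5 [18,29)=6 [21,32)=6 [24,35)=6 [27,38)=6 [30,41)=6 [33,44)=6 [36,47)=9 [39,50)=9 [42,53)=9 [45,56)=6 [48,59)=6

i=0 t=4 v=8: → [3,14),[0,11); WM=4
i=1 t=8 v=8: → [6,17),[3,14),[0,11); WM=8
i=2 t=9 v=8: → [9,20),[6,17),[3,14),[0,11); WM=9
i=3 t=19 v=3: → [18,29),[15,26),[12,23),[9,20); WM=19; [0,11) fires=8 [3,14) fires=8 [6,17) fires=8
i=4 t=20 v=5: → [18,29),[15,26),[12,23); WM=20; [9,20) fires=8
i=5 t=5 v=2: DROP (t<20-0); WM=20
i=6 t=26 v=6: → [24,35),[21,32),[18,29); WM=26; [12,23) fires=5 [15,26) fires=5
i=7 t=28 v=1: → [27,38),[24,35),[21,32),[18,29); WM=28
i=8 t=36 v=2: → [36,47),[33,44),[30,41),[27,38); WM=36; [18,29) fires=6 [21,32) fires=6 [24,35) fires=6
i=9 t=37 v=6: → [36,47),[33,44),[30,41),[27,38); WM=37
i=10 t=44 v=4: → [42,53),[39,50),[36,47); WM=44; [27,38) fires=6 [30,41) fires=6 [33,44) fires=6
i=11 t=34 v=7: DROP (t<44-0); WM=44
i=12 t=44 v=9: → [42,53),[39,50),[36,47); WM=44
i=13 t=27 v=8: DROP (t<44-0); WM=44
i=14 t=50 v=6: → [48,59),[45,56),[42,53); WM=50; [36,47) fires=9 [39,50) fires=9
i=15 t=47 v=7: DROP (t<50-0); WM=50
i=16 t=49 v=5: DROP (t<50-0); WM=50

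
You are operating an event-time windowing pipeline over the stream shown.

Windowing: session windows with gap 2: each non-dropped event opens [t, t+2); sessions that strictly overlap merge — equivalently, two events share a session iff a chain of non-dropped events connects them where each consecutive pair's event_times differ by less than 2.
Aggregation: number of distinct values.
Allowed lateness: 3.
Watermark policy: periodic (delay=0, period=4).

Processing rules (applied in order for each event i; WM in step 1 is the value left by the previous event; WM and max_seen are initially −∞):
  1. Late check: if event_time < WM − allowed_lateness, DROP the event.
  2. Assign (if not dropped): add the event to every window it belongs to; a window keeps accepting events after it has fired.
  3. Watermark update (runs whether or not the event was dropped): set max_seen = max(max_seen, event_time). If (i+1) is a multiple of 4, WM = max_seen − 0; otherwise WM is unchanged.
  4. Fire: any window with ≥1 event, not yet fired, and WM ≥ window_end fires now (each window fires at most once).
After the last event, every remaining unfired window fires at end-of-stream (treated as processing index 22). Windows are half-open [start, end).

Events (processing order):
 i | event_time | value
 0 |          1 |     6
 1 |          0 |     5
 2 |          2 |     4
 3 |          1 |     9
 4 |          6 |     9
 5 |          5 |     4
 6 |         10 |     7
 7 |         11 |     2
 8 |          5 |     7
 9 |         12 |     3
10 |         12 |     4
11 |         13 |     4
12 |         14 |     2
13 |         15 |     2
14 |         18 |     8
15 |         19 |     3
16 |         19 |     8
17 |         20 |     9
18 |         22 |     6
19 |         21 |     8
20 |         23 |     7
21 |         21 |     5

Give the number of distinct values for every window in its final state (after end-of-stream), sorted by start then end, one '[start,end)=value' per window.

i=0 t=1 v=6: → [1,3); WM=−∞
i=1 t=0 v=5: → [0,3); WM=−∞
i=2 t=2 v=4: → [0,4); WM=−∞
i=3 t=1 v=9: → [0,4); WM=2
i=4 t=6 v=9: → [6,8); WM=2
i=5 t=5 v=4: → [5,8); WM=2
i=6 t=10 v=7: → [10,12); WM=2
i=7 t=11 v=2: → [10,13); WM=11
i=8 t=5 v=7: DROP (t<11-3); WM=11
i=9 t=12 v=3: → [10,14); WM=11
i=10 t=12 v=4: → [10,14); WM=11
i=11 t=13 v=4: → [10,15); WM=13
i=12 t=14 v=2: → [10,16); WM=13
i=13 t=15 v=2: → [10,17); WM=13
i=14 t=18 v=8: → [18,20); WM=13
i=15 t=19 v=3: → [18,21); WM=19
i=16 t=19 v=8: → [18,21); WM=19
i=17 t=20 v=9: → [18,22); WM=19
i=18 t=22 v=6: → [22,24); WM=19
i=19 t=21 v=8: → [18,24); WM=22
i=20 t=23 v=7: → [18,25); WM=22
i=21 t=21 v=5: → [18,25); WM=22

[0,4)=4 [5,8)=2 [10,17)=4 [18,25)=6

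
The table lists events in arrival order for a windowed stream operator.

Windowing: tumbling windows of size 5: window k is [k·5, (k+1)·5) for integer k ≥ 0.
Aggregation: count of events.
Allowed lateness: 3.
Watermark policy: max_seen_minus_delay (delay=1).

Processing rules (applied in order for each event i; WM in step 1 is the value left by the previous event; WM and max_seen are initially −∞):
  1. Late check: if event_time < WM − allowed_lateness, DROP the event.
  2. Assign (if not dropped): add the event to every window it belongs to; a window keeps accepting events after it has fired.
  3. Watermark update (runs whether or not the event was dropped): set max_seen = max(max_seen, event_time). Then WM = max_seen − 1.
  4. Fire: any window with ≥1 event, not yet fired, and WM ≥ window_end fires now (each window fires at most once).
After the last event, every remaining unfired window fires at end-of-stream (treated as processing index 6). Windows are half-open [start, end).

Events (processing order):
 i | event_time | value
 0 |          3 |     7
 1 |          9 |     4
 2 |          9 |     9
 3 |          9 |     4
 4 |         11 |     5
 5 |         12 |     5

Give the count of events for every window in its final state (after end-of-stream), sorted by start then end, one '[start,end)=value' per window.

i=0 t=3 v=7: → [0,5); WM=2
i=1 t=9 v=4: → [5,10); WM=8; [0,5) fires=1
i=2 t=9 v=9: → [5,10); WM=8
i=3 t=9 v=4: → [5,10); WM=8
i=4 t=11 v=5: → [10,15); WM=10; [5,10) fires=3
i=5 t=12 v=5: → [10,15); WM=11

[0,5)=1 [5,10)=3 [10,15)=2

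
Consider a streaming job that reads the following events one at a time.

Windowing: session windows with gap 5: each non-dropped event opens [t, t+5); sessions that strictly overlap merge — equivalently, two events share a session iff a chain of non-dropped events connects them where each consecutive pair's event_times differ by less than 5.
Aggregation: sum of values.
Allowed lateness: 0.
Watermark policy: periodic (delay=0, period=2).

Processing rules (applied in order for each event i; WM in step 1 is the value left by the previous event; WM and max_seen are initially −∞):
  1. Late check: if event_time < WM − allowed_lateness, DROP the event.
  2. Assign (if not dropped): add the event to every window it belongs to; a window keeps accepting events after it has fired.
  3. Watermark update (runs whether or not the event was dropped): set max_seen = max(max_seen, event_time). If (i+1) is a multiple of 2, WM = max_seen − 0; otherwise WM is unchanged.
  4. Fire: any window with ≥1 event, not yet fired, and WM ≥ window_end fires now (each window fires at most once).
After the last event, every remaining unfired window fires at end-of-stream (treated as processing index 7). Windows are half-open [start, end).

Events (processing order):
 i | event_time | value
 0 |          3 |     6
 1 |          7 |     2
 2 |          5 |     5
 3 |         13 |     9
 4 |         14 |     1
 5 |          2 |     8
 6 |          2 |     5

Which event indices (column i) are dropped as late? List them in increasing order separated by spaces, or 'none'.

2 5 6

i=0 t=3 v=6: → [3,8); WM=−∞
i=1 t=7 v=2: → [3,12); WM=7
i=2 t=5 v=5: DROP (t<7-0); WM=7
i=3 t=13 v=9: → [13,18); WM=13
i=4 t=14 v=1: → [13,19); WM=13
i=5 t=2 v=8: DROP (t<13-0); WM=14
i=6 t=2 v=5: DROP (t<14-0); WM=14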